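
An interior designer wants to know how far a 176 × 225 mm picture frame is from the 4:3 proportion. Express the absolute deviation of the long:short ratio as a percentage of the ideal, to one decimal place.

4.1%

Ratio = 225 / 176 ≈ 1.2784.
Ideal 4:3 ≈ 1.3333. |1.2784 − 1.3333| / 1.3333 ≈ 4.12% → 4.1%.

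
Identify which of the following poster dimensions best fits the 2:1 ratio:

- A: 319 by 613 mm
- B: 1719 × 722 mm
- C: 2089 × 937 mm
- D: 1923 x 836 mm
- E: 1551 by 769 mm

E

Target 2:1 ≈ 2.000.
A: 1.922 (Δ0.078)  B: 2.381 (Δ0.381)  C: 2.229 (Δ0.229)  D: 2.300 (Δ0.300)  E: 2.017 (Δ0.017)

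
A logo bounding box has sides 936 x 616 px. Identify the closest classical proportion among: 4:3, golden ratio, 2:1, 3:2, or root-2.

936/616 ≈ 1.519. Nearest candidates are 3:2 (1.500, off by 0.019) and golden ratio (1.618, off by 0.099).

3:2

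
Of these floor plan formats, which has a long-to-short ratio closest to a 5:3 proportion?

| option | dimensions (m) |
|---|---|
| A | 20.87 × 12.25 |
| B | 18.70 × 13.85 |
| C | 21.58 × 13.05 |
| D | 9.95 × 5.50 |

C

Ratios (long/short): A ≈ 1.704; B ≈ 1.350; C ≈ 1.654; D ≈ 1.809.
5:3 ≈ 1.667; option C is nearest (Δ 0.013).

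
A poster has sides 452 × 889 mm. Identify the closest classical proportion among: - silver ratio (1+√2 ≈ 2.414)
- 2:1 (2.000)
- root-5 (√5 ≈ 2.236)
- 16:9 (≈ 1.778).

889/452 ≈ 1.967. Nearest candidates are 2:1 (2.000, off by 0.033) and 16:9 (1.778, off by 0.189).

2:1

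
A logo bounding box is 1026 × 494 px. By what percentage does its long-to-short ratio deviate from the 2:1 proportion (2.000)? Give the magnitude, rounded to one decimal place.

Ratio = 1026 / 494 ≈ 2.0769.
Ideal 2:1 = 2.0000. |2.0769 − 2.0000| / 2.0000 ≈ 3.85% → 3.8%.

3.8%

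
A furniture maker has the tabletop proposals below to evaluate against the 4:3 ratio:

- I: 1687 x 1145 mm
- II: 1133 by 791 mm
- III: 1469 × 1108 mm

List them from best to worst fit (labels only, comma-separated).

I: 1687/1145 ≈ 1.473 → |1.473 − 1.333| = 0.140
II: 1133/791 ≈ 1.432 → |1.432 − 1.333| = 0.099
III: 1469/1108 ≈ 1.326 → |1.326 − 1.333| = 0.007

III, II, I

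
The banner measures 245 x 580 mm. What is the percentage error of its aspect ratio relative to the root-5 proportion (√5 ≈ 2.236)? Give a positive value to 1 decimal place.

Ratio = 580 / 245 ≈ 2.3673.
Ideal root-5 ≈ 2.2361. |2.3673 − 2.2361| / 2.2361 ≈ 5.87% → 5.9%.

5.9%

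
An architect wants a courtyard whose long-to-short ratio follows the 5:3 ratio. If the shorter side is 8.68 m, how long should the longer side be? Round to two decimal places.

5:3 ≈ 1.66667.
Longer side = 8.68 × 1.66667 ≈ 14.4667 → 14.47 m.

14.47 m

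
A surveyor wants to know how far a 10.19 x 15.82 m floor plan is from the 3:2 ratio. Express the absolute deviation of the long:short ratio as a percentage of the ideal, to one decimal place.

3.5%

Ratio = 15.82 / 10.19 ≈ 1.5525.
Ideal 3:2 = 1.5000. |1.5525 − 1.5000| / 1.5000 ≈ 3.50% → 3.5%.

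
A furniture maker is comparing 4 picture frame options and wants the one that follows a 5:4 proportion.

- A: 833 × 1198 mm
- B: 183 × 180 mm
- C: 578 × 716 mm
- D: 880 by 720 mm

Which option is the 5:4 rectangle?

Ratios (long/short): A ≈ 1.438; B ≈ 1.017; C ≈ 1.239; D ≈ 1.222.
5:4 ≈ 1.250; option C is nearest (Δ 0.011).

C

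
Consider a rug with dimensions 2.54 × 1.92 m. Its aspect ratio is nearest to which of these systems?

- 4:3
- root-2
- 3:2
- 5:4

Ratio = 2.54 / 1.92 ≈ 1.323.
Distances: 4:3 1.333 (Δ 0.010); root-2 1.414 (Δ 0.091); 3:2 1.500 (Δ 0.177); 5:4 1.250 (Δ 0.073).

4:3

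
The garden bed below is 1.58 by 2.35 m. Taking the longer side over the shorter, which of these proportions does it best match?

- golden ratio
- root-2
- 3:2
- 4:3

Ratio = 2.35 / 1.58 ≈ 1.487.
Distances: golden ratio 1.618 (Δ 0.131); root-2 1.414 (Δ 0.073); 3:2 1.500 (Δ 0.013); 4:3 1.333 (Δ 0.154).

3:2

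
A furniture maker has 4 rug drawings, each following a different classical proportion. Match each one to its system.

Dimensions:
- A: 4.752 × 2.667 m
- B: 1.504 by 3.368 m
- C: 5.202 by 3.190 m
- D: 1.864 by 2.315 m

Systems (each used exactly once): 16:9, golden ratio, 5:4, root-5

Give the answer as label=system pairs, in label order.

A=16:9, B=root-5, C=golden ratio, D=5:4

Ratios: A ≈ 1.782; B ≈ 2.239; C ≈ 1.631; D ≈ 1.242.
Targets: 16:9 ≈ 1.778; golden ratio ≈ 1.618; 5:4 ≈ 1.250; root-5 ≈ 2.236.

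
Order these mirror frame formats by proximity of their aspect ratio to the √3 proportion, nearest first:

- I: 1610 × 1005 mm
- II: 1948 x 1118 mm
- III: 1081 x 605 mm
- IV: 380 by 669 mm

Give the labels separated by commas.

II, IV, III, I

Ratios: I = 1610 / 1005 ≈ 1.602; II = 1948 / 1118 ≈ 1.742; III = 1081 / 605 ≈ 1.787; IV = 669 / 380 ≈ 1.761.
|Δ from 1.732|: I 0.130; II 0.010; III 0.055; IV 0.029.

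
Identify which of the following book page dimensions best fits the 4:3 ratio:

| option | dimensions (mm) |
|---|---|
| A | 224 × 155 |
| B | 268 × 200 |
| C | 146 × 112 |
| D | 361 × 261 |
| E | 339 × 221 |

B

Target 4:3 ≈ 1.333.
A: 1.445 (Δ0.112)  B: 1.340 (Δ0.007)  C: 1.304 (Δ0.029)  D: 1.383 (Δ0.050)  E: 1.534 (Δ0.201)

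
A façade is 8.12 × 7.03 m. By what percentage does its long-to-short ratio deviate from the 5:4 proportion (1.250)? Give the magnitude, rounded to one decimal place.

Ratio = 8.12 / 7.03 ≈ 1.1550.
Ideal 5:4 = 1.2500. |1.1550 − 1.2500| / 1.2500 ≈ 7.60% → 7.6%.

7.6%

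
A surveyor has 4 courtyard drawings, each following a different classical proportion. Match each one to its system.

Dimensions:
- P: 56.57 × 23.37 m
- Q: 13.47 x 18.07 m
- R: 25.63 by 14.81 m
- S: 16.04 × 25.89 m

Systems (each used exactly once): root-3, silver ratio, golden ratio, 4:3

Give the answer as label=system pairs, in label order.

P=silver ratio, Q=4:3, R=root-3, S=golden ratio

P = 56.57/23.37 ≈ 2.421 → silver ratio (2.414)
Q = 18.07/13.47 ≈ 1.341 → 4:3 (1.333)
R = 25.63/14.81 ≈ 1.731 → root-3 (1.732)
S = 25.89/16.04 ≈ 1.614 → golden ratio (1.618)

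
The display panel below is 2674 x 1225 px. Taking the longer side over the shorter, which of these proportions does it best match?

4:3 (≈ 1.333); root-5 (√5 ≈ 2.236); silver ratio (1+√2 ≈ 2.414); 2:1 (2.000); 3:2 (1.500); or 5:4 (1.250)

2674/1225 ≈ 2.183. Nearest candidates are root-5 (2.236, off by 0.053) and 2:1 (2.000, off by 0.183).

root-5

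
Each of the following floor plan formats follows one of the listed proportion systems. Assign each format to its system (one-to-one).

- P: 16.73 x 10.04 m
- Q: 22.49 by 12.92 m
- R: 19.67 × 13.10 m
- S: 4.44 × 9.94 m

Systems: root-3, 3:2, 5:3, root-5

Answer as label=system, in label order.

P=5:3, Q=root-3, R=3:2, S=root-5

P = 16.73/10.04 ≈ 1.666 → 5:3 (1.667)
Q = 22.49/12.92 ≈ 1.741 → root-3 (1.732)
R = 19.67/13.10 ≈ 1.502 → 3:2 (1.500)
S = 9.94/4.44 ≈ 2.239 → root-5 (2.236)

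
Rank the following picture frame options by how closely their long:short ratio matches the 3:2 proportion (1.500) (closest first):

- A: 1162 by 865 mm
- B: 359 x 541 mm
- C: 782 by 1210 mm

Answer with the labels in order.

B, C, A

Ratios: A = 1162 / 865 ≈ 1.343; B = 541 / 359 ≈ 1.507; C = 1210 / 782 ≈ 1.547.
|Δ from 1.500|: A 0.157; B 0.007; C 0.047.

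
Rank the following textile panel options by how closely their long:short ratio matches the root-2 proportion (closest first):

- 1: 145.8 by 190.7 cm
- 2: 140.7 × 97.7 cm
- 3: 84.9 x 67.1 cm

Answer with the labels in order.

2, 1, 3

Ratios: 1 = 190.7 / 145.8 ≈ 1.308; 2 = 140.7 / 97.7 ≈ 1.440; 3 = 84.9 / 67.1 ≈ 1.265.
|Δ from 1.414|: 1 0.106; 2 0.026; 3 0.149.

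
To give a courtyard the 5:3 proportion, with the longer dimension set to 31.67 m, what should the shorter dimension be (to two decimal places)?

5:3 ≈ 1.66667.
Shorter side = 31.67 ÷ 1.66667 ≈ 19.0020 → 19.00 m.

19.00 m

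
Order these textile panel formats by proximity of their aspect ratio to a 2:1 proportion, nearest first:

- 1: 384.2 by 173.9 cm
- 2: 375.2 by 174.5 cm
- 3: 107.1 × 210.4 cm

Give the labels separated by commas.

3, 2, 1

1: 384.2/173.9 ≈ 2.209 → |2.209 − 2.000| = 0.209
2: 375.2/174.5 ≈ 2.150 → |2.150 − 2.000| = 0.150
3: 210.4/107.1 ≈ 1.965 → |1.965 − 2.000| = 0.035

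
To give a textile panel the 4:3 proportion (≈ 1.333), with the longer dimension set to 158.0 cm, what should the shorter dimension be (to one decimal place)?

118.5 cm

4:3 ≈ 1.33333.
Shorter side = 158.0 ÷ 1.33333 ≈ 118.500 → 118.5 cm.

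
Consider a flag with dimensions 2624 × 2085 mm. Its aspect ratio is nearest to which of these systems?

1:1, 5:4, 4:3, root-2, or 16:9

2624/2085 ≈ 1.259. Nearest candidates are 5:4 (1.250, off by 0.009) and 4:3 (1.333, off by 0.074).

5:4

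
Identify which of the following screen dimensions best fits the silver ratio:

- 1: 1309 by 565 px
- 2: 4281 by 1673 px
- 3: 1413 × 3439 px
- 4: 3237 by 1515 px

Ratios (long/short): 1 ≈ 2.317; 2 ≈ 2.559; 3 ≈ 2.434; 4 ≈ 2.137.
silver ratio ≈ 2.414; option 3 is nearest (Δ 0.020).

3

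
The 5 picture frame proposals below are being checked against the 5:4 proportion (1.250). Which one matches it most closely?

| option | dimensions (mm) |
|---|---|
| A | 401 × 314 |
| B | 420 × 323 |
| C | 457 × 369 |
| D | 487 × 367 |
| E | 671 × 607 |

C

Target 5:4 ≈ 1.250.
A: 1.277 (Δ0.027)  B: 1.300 (Δ0.050)  C: 1.238 (Δ0.012)  D: 1.327 (Δ0.077)  E: 1.105 (Δ0.145)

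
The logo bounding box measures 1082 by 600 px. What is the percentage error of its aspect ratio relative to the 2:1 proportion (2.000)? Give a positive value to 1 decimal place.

Ratio = 1082 / 600 ≈ 1.8033.
Ideal 2:1 = 2.0000. |1.8033 − 2.0000| / 2.0000 ≈ 9.84% → 9.8%.

9.8%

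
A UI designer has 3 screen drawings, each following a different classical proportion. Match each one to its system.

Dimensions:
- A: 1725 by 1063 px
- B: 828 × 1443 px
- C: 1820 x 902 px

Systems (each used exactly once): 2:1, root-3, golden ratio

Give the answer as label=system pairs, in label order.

A=golden ratio, B=root-3, C=2:1

A = 1725/1063 ≈ 1.623 → golden ratio (1.618)
B = 1443/828 ≈ 1.743 → root-3 (1.732)
C = 1820/902 ≈ 2.018 → 2:1 (2.000)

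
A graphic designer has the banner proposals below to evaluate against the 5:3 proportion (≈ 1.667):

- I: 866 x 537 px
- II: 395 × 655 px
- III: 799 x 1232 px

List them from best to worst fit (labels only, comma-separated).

Ratios: I = 866 / 537 ≈ 1.613; II = 655 / 395 ≈ 1.658; III = 1232 / 799 ≈ 1.542.
|Δ from 1.667|: I 0.054; II 0.009; III 0.125.

II, I, III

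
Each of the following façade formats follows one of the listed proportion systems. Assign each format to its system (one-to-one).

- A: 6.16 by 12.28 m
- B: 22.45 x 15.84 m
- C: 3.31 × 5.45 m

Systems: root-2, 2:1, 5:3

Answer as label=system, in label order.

Ratios: A ≈ 1.994; B ≈ 1.417; C ≈ 1.647.
Targets: root-2 ≈ 1.414; 2:1 ≈ 2.000; 5:3 ≈ 1.667.

A=2:1, B=root-2, C=5:3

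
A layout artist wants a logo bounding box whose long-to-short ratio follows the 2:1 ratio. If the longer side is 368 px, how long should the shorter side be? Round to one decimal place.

2:1 = 2.00000.
Shorter side = 368 ÷ 2.00000 ≈ 184.000 → 184.0 px.

184.0 px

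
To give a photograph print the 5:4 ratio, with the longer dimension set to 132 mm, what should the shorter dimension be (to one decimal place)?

5:4 = 1.25000.
Shorter side = 132 ÷ 1.25000 ≈ 105.600 → 105.6 mm.

105.6 mm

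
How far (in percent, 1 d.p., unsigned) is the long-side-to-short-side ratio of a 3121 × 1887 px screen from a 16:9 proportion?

7.0%

Ratio = 3121 / 1887 ≈ 1.6539.
Ideal 16:9 ≈ 1.7778. |1.6539 − 1.7778| / 1.7778 ≈ 6.97% → 7.0%.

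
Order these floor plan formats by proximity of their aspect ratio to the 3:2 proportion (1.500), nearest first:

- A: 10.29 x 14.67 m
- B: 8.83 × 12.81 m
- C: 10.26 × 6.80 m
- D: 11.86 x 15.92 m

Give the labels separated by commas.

A: 14.67/10.29 ≈ 1.426 → |1.426 − 1.500| = 0.074
B: 12.81/8.83 ≈ 1.451 → |1.451 − 1.500| = 0.049
C: 10.26/6.80 ≈ 1.509 → |1.509 − 1.500| = 0.009
D: 15.92/11.86 ≈ 1.342 → |1.342 − 1.500| = 0.158

C, B, A, D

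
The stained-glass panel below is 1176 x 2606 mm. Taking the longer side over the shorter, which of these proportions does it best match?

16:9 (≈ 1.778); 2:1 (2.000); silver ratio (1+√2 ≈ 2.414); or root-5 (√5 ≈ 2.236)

root-5

2606/1176 ≈ 2.216. Nearest candidates are root-5 (2.236, off by 0.020) and silver ratio (2.414, off by 0.198).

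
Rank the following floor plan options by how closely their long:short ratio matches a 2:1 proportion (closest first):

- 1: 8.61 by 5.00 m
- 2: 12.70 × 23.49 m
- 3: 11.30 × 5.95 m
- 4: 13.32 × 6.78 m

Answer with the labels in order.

4, 3, 2, 1

1: 8.61/5.00 ≈ 1.722 → |1.722 − 2.000| = 0.278
2: 23.49/12.70 ≈ 1.850 → |1.850 − 2.000| = 0.150
3: 11.30/5.95 ≈ 1.899 → |1.899 − 2.000| = 0.101
4: 13.32/6.78 ≈ 1.965 → |1.965 − 2.000| = 0.035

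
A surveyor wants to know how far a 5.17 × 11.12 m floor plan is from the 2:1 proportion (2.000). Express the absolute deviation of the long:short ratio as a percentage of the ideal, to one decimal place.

Ratio = 11.12 / 5.17 ≈ 2.1509.
Ideal 2:1 = 2.0000. |2.1509 − 2.0000| / 2.0000 ≈ 7.55% → 7.5%.

7.5%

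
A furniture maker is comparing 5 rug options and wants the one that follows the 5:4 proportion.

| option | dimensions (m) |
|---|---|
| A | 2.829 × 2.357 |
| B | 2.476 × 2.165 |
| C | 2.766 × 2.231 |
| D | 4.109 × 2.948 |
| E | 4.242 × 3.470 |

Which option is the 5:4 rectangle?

Ratios (long/short): A ≈ 1.200; B ≈ 1.144; C ≈ 1.240; D ≈ 1.394; E ≈ 1.222.
5:4 ≈ 1.250; option C is nearest (Δ 0.010).

C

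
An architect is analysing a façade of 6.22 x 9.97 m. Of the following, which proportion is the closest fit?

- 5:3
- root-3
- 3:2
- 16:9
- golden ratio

Ratio = 9.97 / 6.22 ≈ 1.603.
Distances: 5:3 1.667 (Δ 0.064); root-3 1.732 (Δ 0.129); 3:2 1.500 (Δ 0.103); 16:9 1.778 (Δ 0.175); golden ratio 1.618 (Δ 0.015).

golden ratio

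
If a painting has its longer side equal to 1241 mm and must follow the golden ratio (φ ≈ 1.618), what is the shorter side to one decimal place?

767.0 mm

golden ratio ≈ 1.61803.
Shorter side = 1241 ÷ 1.61803 ≈ 766.982 → 767.0 mm.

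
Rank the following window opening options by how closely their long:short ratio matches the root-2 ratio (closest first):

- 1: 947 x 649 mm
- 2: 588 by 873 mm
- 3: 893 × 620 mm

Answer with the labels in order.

3, 1, 2

Ratios: 1 = 947 / 649 ≈ 1.459; 2 = 873 / 588 ≈ 1.485; 3 = 893 / 620 ≈ 1.440.
|Δ from 1.414|: 1 0.045; 2 0.071; 3 0.026.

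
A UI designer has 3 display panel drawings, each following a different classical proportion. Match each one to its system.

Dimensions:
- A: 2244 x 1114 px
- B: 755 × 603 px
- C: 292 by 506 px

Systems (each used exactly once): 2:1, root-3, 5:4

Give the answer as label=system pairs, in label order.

A = 2244/1114 ≈ 2.014 → 2:1 (2.000)
B = 755/603 ≈ 1.252 → 5:4 (1.250)
C = 506/292 ≈ 1.733 → root-3 (1.732)

A=2:1, B=5:4, C=root-3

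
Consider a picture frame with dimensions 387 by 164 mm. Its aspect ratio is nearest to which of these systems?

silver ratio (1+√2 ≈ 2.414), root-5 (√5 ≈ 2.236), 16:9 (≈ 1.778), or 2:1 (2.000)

Ratio = 387 / 164 ≈ 2.360.
Distances: silver ratio 2.414 (Δ 0.054); root-5 2.236 (Δ 0.124); 16:9 1.778 (Δ 0.582); 2:1 2.000 (Δ 0.360).

silver ratio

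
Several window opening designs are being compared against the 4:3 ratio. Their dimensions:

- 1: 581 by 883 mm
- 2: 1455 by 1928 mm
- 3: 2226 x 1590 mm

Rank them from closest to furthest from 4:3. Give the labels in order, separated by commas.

2, 3, 1

Ratios: 1 = 883 / 581 ≈ 1.520; 2 = 1928 / 1455 ≈ 1.325; 3 = 2226 / 1590 ≈ 1.400.
|Δ from 1.333|: 1 0.187; 2 0.008; 3 0.067.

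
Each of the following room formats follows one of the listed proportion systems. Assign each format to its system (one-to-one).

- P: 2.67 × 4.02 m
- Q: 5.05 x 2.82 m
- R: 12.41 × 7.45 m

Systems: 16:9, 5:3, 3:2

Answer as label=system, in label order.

Ratios: P ≈ 1.506; Q ≈ 1.791; R ≈ 1.666.
Targets: 16:9 ≈ 1.778; 5:3 ≈ 1.667; 3:2 ≈ 1.500.

P=3:2, Q=16:9, R=5:3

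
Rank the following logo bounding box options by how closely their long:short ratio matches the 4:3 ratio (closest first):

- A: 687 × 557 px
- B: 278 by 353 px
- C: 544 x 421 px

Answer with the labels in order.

Ratios: A = 687 / 557 ≈ 1.233; B = 353 / 278 ≈ 1.270; C = 544 / 421 ≈ 1.292.
|Δ from 1.333|: A 0.100; B 0.063; C 0.041.

C, B, A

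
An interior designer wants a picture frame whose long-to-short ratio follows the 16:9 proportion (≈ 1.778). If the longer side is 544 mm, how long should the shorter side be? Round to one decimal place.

16:9 ≈ 1.77778.
Shorter side = 544 ÷ 1.77778 ≈ 306.000 → 306.0 mm.

306.0 mm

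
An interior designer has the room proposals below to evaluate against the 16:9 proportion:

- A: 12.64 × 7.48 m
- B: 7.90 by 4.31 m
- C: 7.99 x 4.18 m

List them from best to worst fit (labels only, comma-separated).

Ratios: A = 12.64 / 7.48 ≈ 1.690; B = 7.90 / 4.31 ≈ 1.833; C = 7.99 / 4.18 ≈ 1.911.
|Δ from 1.778|: A 0.088; B 0.055; C 0.133.

B, A, C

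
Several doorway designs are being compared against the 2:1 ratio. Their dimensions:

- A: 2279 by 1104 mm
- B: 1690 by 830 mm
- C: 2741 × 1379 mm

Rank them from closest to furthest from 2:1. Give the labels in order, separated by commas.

C, B, A

A: 2279/1104 ≈ 2.064 → |2.064 − 2.000| = 0.064
B: 1690/830 ≈ 2.036 → |2.036 − 2.000| = 0.036
C: 2741/1379 ≈ 1.988 → |1.988 − 2.000| = 0.012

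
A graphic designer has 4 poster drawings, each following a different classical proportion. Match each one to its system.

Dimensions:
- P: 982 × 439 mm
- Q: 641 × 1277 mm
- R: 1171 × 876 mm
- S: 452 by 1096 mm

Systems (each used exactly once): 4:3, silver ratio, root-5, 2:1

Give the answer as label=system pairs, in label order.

P = 982/439 ≈ 2.237 → root-5 (2.236)
Q = 1277/641 ≈ 1.992 → 2:1 (2.000)
R = 1171/876 ≈ 1.337 → 4:3 (1.333)
S = 1096/452 ≈ 2.425 → silver ratio (2.414)

P=root-5, Q=2:1, R=4:3, S=silver ratio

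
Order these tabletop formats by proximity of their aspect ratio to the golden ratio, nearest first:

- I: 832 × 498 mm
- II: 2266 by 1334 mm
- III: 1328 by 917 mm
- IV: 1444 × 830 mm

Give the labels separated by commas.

I, II, IV, III

I: 832/498 ≈ 1.671 → |1.671 − 1.618| = 0.053
II: 2266/1334 ≈ 1.699 → |1.699 − 1.618| = 0.081
III: 1328/917 ≈ 1.448 → |1.448 − 1.618| = 0.170
IV: 1444/830 ≈ 1.740 → |1.740 − 1.618| = 0.122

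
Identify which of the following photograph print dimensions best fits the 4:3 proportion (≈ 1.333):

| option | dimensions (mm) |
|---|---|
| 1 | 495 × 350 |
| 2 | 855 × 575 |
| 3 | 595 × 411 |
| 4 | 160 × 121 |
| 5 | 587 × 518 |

4

Ratios (long/short): 1 ≈ 1.414; 2 ≈ 1.487; 3 ≈ 1.448; 4 ≈ 1.322; 5 ≈ 1.133.
4:3 ≈ 1.333; option 4 is nearest (Δ 0.011).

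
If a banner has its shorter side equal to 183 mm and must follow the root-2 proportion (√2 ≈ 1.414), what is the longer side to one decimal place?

258.8 mm

root-2 ≈ 1.41421.
Longer side = 183 × 1.41421 ≈ 258.800 → 258.8 mm.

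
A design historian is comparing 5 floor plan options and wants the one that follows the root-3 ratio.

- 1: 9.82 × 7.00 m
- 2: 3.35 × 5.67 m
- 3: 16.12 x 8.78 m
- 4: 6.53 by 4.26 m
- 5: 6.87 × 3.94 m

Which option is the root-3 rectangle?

5

Target root-3 ≈ 1.732.
1: 1.403 (Δ0.329)  2: 1.693 (Δ0.039)  3: 1.836 (Δ0.104)  4: 1.533 (Δ0.199)  5: 1.744 (Δ0.012)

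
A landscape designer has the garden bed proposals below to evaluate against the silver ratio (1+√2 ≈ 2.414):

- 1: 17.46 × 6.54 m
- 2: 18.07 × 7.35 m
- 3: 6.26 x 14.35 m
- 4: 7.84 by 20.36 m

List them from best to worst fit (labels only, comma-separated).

1: 17.46/6.54 ≈ 2.670 → |2.670 − 2.414| = 0.256
2: 18.07/7.35 ≈ 2.459 → |2.459 − 2.414| = 0.045
3: 14.35/6.26 ≈ 2.292 → |2.292 − 2.414| = 0.122
4: 20.36/7.84 ≈ 2.597 → |2.597 − 2.414| = 0.183

2, 3, 4, 1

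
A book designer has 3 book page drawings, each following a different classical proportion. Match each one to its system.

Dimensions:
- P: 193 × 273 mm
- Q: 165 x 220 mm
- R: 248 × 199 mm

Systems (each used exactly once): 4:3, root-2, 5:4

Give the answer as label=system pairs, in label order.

P=root-2, Q=4:3, R=5:4

P = 273/193 ≈ 1.415 → root-2 (1.414)
Q = 220/165 ≈ 1.333 → 4:3 (1.333)
R = 248/199 ≈ 1.246 → 5:4 (1.250)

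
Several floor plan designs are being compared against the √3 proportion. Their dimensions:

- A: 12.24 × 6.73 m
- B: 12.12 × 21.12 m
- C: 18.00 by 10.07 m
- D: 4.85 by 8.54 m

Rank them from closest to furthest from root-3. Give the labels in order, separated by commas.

B, D, C, A

Ratios: A = 12.24 / 6.73 ≈ 1.819; B = 21.12 / 12.12 ≈ 1.743; C = 18.00 / 10.07 ≈ 1.787; D = 8.54 / 4.85 ≈ 1.761.
|Δ from 1.732|: A 0.087; B 0.011; C 0.055; D 0.029.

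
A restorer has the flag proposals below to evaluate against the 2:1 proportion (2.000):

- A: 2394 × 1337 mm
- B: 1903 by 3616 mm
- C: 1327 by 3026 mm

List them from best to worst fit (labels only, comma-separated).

Ratios: A = 2394 / 1337 ≈ 1.791; B = 3616 / 1903 ≈ 1.900; C = 3026 / 1327 ≈ 2.280.
|Δ from 2.000|: A 0.209; B 0.100; C 0.280.

B, A, C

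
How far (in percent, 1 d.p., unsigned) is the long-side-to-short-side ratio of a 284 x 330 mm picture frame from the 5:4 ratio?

Ratio = 330 / 284 ≈ 1.1620.
Ideal 5:4 = 1.2500. |1.1620 − 1.2500| / 1.2500 ≈ 7.04% → 7.0%.

7.0%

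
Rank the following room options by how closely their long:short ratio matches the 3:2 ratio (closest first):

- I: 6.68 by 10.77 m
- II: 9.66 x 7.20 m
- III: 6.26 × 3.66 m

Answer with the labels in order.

Ratios: I = 10.77 / 6.68 ≈ 1.612; II = 9.66 / 7.20 ≈ 1.342; III = 6.26 / 3.66 ≈ 1.710.
|Δ from 1.500|: I 0.112; II 0.158; III 0.210.

I, II, III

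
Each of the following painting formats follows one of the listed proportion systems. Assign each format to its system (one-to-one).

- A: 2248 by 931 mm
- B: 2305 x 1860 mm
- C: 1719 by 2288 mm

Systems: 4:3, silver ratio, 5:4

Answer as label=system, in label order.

Ratios: A ≈ 2.415; B ≈ 1.239; C ≈ 1.331.
Targets: 4:3 ≈ 1.333; silver ratio ≈ 2.414; 5:4 ≈ 1.250.

A=silver ratio, B=5:4, C=4:3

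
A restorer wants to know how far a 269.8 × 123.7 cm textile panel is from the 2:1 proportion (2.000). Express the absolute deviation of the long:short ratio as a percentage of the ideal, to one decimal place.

Ratio = 269.8 / 123.7 ≈ 2.1811.
Ideal 2:1 = 2.0000. |2.1811 − 2.0000| / 2.0000 ≈ 9.05% → 9.1%.

9.1%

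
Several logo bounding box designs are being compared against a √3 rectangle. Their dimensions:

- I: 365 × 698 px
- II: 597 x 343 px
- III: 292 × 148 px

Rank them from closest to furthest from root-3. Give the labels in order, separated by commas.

Ratios: I = 698 / 365 ≈ 1.912; II = 597 / 343 ≈ 1.741; III = 292 / 148 ≈ 1.973.
|Δ from 1.732|: I 0.180; II 0.009; III 0.241.

II, I, III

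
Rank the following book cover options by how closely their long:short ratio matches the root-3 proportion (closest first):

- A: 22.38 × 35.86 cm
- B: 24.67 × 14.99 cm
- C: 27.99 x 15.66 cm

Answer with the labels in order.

C, B, A

A: 35.86/22.38 ≈ 1.602 → |1.602 − 1.732| = 0.130
B: 24.67/14.99 ≈ 1.646 → |1.646 − 1.732| = 0.086
C: 27.99/15.66 ≈ 1.787 → |1.787 − 1.732| = 0.055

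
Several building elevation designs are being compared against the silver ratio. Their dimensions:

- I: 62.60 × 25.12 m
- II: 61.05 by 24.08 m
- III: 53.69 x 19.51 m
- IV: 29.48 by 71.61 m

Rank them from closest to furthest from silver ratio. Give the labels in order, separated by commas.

IV, I, II, III

I: 62.60/25.12 ≈ 2.492 → |2.492 − 2.414| = 0.078
II: 61.05/24.08 ≈ 2.535 → |2.535 − 2.414| = 0.121
III: 53.69/19.51 ≈ 2.752 → |2.752 − 2.414| = 0.338
IV: 71.61/29.48 ≈ 2.429 → |2.429 − 2.414| = 0.015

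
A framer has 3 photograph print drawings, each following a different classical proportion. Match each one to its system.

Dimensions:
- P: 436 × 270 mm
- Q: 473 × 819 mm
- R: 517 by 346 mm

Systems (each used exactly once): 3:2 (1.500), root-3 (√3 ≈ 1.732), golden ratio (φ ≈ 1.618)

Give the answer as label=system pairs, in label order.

P=golden ratio, Q=root-3, R=3:2

P = 436/270 ≈ 1.615 → golden ratio (1.618)
Q = 819/473 ≈ 1.732 → root-3 (1.732)
R = 517/346 ≈ 1.494 → 3:2 (1.500)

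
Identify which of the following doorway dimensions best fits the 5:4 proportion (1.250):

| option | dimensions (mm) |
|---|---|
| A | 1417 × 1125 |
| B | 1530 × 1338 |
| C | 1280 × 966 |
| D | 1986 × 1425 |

Target 5:4 ≈ 1.250.
A: 1.260 (Δ0.010)  B: 1.143 (Δ0.107)  C: 1.325 (Δ0.075)  D: 1.394 (Δ0.144)

A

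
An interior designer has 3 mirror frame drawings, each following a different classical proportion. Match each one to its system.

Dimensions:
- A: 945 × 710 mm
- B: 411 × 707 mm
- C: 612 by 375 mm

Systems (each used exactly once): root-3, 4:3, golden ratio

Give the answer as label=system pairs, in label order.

A = 945/710 ≈ 1.331 → 4:3 (1.333)
B = 707/411 ≈ 1.720 → root-3 (1.732)
C = 612/375 ≈ 1.632 → golden ratio (1.618)

A=4:3, B=root-3, C=golden ratio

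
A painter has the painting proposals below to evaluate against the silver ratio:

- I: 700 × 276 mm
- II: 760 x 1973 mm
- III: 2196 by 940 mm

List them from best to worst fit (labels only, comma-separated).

III, I, II

I: 700/276 ≈ 2.536 → |2.536 − 2.414| = 0.122
II: 1973/760 ≈ 2.596 → |2.596 − 2.414| = 0.182
III: 2196/940 ≈ 2.336 → |2.336 − 2.414| = 0.078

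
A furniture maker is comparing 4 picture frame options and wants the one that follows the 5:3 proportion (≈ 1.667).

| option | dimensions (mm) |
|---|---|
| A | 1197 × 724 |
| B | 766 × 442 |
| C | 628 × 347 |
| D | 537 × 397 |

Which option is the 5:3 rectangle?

A

Target 5:3 ≈ 1.667.
A: 1.653 (Δ0.014)  B: 1.733 (Δ0.066)  C: 1.810 (Δ0.143)  D: 1.353 (Δ0.314)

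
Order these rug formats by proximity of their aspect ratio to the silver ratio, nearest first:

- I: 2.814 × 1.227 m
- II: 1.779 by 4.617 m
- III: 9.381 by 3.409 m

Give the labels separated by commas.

Ratios: I = 2.814 / 1.227 ≈ 2.293; II = 4.617 / 1.779 ≈ 2.595; III = 9.381 / 3.409 ≈ 2.752.
|Δ from 2.414|: I 0.121; II 0.181; III 0.338.

I, II, III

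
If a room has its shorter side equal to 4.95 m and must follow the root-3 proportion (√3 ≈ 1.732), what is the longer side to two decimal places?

8.57 m

root-3 ≈ 1.73205.
Longer side = 4.95 × 1.73205 ≈ 8.5736 → 8.57 m.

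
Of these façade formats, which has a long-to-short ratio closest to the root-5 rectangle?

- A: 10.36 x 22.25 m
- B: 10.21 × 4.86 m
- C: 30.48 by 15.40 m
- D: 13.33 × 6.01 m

Target root-5 ≈ 2.236.
A: 2.148 (Δ0.088)  B: 2.101 (Δ0.135)  C: 1.979 (Δ0.257)  D: 2.218 (Δ0.018)

D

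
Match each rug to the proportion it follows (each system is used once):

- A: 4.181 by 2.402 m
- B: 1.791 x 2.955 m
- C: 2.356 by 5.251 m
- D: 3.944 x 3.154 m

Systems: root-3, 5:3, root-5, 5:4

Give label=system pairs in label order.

Ratios: A ≈ 1.741; B ≈ 1.650; C ≈ 2.229; D ≈ 1.250.
Targets: root-3 ≈ 1.732; 5:3 ≈ 1.667; root-5 ≈ 2.236; 5:4 ≈ 1.250.

A=root-3, B=5:3, C=root-5, D=5:4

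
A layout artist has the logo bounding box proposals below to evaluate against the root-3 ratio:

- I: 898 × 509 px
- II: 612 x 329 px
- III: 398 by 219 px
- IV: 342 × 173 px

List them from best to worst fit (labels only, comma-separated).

I, III, II, IV

Ratios: I = 898 / 509 ≈ 1.764; II = 612 / 329 ≈ 1.860; III = 398 / 219 ≈ 1.817; IV = 342 / 173 ≈ 1.977.
|Δ from 1.732|: I 0.032; II 0.128; III 0.085; IV 0.245.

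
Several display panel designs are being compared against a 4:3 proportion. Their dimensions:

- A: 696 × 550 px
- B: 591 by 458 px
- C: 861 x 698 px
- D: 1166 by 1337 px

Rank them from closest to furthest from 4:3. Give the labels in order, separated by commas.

Ratios: A = 696 / 550 ≈ 1.265; B = 591 / 458 ≈ 1.290; C = 861 / 698 ≈ 1.234; D = 1337 / 1166 ≈ 1.147.
|Δ from 1.333|: A 0.068; B 0.043; C 0.099; D 0.186.

B, A, C, D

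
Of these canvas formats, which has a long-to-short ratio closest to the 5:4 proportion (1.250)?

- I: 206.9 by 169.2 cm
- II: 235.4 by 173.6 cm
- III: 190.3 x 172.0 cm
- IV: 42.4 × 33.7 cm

Ratios (long/short): I ≈ 1.223; II ≈ 1.356; III ≈ 1.106; IV ≈ 1.258.
5:4 ≈ 1.250; option IV is nearest (Δ 0.008).

IV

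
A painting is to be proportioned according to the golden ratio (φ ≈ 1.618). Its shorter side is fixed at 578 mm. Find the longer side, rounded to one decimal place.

935.2 mm

golden ratio ≈ 1.61803.
Longer side = 578 × 1.61803 ≈ 935.221 → 935.2 mm.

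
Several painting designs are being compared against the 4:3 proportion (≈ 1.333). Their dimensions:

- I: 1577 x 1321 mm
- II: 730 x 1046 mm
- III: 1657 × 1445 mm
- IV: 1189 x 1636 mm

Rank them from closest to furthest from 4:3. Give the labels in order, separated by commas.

Ratios: I = 1577 / 1321 ≈ 1.194; II = 1046 / 730 ≈ 1.433; III = 1657 / 1445 ≈ 1.147; IV = 1636 / 1189 ≈ 1.376.
|Δ from 1.333|: I 0.139; II 0.100; III 0.186; IV 0.043.

IV, II, I, III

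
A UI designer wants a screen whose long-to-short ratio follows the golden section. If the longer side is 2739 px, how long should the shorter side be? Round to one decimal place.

1692.8 px

golden ratio ≈ 1.61803.
Shorter side = 2739 ÷ 1.61803 ≈ 1692.799 → 1692.8 px.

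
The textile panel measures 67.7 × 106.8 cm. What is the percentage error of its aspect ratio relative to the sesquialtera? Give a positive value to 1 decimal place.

5.2%

Ratio = 106.8 / 67.7 ≈ 1.5775.
Ideal 3:2 = 1.5000. |1.5775 − 1.5000| / 1.5000 ≈ 5.17% → 5.2%.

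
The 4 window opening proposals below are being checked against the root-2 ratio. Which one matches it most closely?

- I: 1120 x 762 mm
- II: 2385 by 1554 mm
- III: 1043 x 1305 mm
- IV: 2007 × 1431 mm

Target root-2 ≈ 1.414.
I: 1.470 (Δ0.056)  II: 1.535 (Δ0.121)  III: 1.251 (Δ0.163)  IV: 1.403 (Δ0.011)

IV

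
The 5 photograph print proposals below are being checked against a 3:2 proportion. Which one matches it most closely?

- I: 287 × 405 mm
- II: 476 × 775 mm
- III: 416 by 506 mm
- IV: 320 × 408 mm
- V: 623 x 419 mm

Target 3:2 ≈ 1.500.
I: 1.411 (Δ0.089)  II: 1.628 (Δ0.128)  III: 1.216 (Δ0.284)  IV: 1.275 (Δ0.225)  V: 1.487 (Δ0.013)

V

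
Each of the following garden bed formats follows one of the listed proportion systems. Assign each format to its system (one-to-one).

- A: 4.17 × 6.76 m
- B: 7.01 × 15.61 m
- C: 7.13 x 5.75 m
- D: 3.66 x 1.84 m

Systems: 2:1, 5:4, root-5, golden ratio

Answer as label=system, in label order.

A=golden ratio, B=root-5, C=5:4, D=2:1

A = 6.76/4.17 ≈ 1.621 → golden ratio (1.618)
B = 15.61/7.01 ≈ 2.227 → root-5 (2.236)
C = 7.13/5.75 ≈ 1.240 → 5:4 (1.250)
D = 3.66/1.84 ≈ 1.989 → 2:1 (2.000)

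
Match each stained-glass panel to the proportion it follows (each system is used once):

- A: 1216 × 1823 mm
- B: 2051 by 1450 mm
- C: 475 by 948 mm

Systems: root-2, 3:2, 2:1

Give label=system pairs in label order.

Ratios: A ≈ 1.499; B ≈ 1.414; C ≈ 1.996.
Targets: root-2 ≈ 1.414; 3:2 ≈ 1.500; 2:1 ≈ 2.000.

A=3:2, B=root-2, C=2:1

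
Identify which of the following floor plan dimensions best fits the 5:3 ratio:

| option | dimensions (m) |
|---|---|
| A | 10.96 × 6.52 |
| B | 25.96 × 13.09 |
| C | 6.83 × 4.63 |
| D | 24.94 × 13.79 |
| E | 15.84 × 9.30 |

A

Ratios (long/short): A ≈ 1.681; B ≈ 1.983; C ≈ 1.475; D ≈ 1.809; E ≈ 1.703.
5:3 ≈ 1.667; option A is nearest (Δ 0.014).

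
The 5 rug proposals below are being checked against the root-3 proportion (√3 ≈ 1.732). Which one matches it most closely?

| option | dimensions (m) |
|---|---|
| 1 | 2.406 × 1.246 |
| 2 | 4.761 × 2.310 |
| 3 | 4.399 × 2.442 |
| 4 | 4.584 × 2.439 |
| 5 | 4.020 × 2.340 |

Target root-3 ≈ 1.732.
1: 1.931 (Δ0.199)  2: 2.061 (Δ0.329)  3: 1.801 (Δ0.069)  4: 1.879 (Δ0.147)  5: 1.718 (Δ0.014)

5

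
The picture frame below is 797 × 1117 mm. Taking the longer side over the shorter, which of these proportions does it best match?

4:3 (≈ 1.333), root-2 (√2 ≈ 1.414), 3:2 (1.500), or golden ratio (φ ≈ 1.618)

root-2

Ratio = 1117 / 797 ≈ 1.402.
Distances: 4:3 1.333 (Δ 0.069); root-2 1.414 (Δ 0.012); 3:2 1.500 (Δ 0.098); golden ratio 1.618 (Δ 0.216).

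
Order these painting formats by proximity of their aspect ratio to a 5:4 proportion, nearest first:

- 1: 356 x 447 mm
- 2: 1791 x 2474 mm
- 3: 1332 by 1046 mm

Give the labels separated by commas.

1, 3, 2

Ratios: 1 = 447 / 356 ≈ 1.256; 2 = 2474 / 1791 ≈ 1.381; 3 = 1332 / 1046 ≈ 1.273.
|Δ from 1.250|: 1 0.006; 2 0.131; 3 0.023.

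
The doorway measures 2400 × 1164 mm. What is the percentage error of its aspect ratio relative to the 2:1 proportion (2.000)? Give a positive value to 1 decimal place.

Ratio = 2400 / 1164 ≈ 2.0619.
Ideal 2:1 = 2.0000. |2.0619 − 2.0000| / 2.0000 ≈ 3.10% → 3.1%.

3.1%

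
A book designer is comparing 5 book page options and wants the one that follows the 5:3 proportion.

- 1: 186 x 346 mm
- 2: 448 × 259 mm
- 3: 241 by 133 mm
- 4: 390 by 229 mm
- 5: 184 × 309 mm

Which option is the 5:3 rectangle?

Ratios (long/short): 1 ≈ 1.860; 2 ≈ 1.730; 3 ≈ 1.812; 4 ≈ 1.703; 5 ≈ 1.679.
5:3 ≈ 1.667; option 5 is nearest (Δ 0.012).

5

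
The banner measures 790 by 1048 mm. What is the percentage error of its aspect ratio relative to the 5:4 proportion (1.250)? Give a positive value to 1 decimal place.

Ratio = 1048 / 790 ≈ 1.3266.
Ideal 5:4 = 1.2500. |1.3266 − 1.2500| / 1.2500 ≈ 6.13% → 6.1%.

6.1%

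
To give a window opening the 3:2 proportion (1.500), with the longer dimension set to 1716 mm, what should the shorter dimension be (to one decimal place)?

3:2 = 1.50000.
Shorter side = 1716 ÷ 1.50000 ≈ 1144.000 → 1144.0 mm.

1144.0 mm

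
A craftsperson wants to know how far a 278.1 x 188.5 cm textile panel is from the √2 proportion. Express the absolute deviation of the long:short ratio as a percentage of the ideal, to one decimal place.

4.3%

Ratio = 278.1 / 188.5 ≈ 1.4753.
Ideal root-2 ≈ 1.4142. |1.4753 − 1.4142| / 1.4142 ≈ 4.32% → 4.3%.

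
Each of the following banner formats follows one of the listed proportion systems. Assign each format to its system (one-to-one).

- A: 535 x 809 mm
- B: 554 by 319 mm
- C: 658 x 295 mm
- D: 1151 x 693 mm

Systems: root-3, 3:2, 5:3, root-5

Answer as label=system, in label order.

A = 809/535 ≈ 1.512 → 3:2 (1.500)
B = 554/319 ≈ 1.737 → root-3 (1.732)
C = 658/295 ≈ 2.231 → root-5 (2.236)
D = 1151/693 ≈ 1.661 → 5:3 (1.667)

A=3:2, B=root-3, C=root-5, D=5:3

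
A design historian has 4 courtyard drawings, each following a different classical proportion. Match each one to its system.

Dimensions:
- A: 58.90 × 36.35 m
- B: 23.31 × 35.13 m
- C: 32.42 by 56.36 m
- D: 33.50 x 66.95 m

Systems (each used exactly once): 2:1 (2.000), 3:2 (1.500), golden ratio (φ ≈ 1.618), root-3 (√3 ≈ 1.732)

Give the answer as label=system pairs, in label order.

A = 58.90/36.35 ≈ 1.620 → golden ratio (1.618)
B = 35.13/23.31 ≈ 1.507 → 3:2 (1.500)
C = 56.36/32.42 ≈ 1.738 → root-3 (1.732)
D = 66.95/33.50 ≈ 1.999 → 2:1 (2.000)

A=golden ratio, B=3:2, C=root-3, D=2:1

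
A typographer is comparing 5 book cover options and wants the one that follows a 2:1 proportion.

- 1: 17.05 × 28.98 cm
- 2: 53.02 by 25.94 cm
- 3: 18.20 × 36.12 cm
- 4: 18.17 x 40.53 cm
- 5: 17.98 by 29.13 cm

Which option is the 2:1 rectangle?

3

Target 2:1 ≈ 2.000.
1: 1.700 (Δ0.300)  2: 2.044 (Δ0.044)  3: 1.985 (Δ0.015)  4: 2.231 (Δ0.231)  5: 1.620 (Δ0.380)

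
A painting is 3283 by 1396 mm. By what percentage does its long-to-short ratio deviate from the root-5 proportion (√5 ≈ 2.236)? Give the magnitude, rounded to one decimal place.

Ratio = 3283 / 1396 ≈ 2.3517.
Ideal root-5 ≈ 2.2361. |2.3517 − 2.2361| / 2.2361 ≈ 5.17% → 5.2%.

5.2%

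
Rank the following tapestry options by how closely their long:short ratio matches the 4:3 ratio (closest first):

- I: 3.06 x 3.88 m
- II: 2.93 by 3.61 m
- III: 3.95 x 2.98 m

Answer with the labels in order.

III, I, II

I: 3.88/3.06 ≈ 1.268 → |1.268 − 1.333| = 0.065
II: 3.61/2.93 ≈ 1.232 → |1.232 − 1.333| = 0.101
III: 3.95/2.98 ≈ 1.326 → |1.326 − 1.333| = 0.007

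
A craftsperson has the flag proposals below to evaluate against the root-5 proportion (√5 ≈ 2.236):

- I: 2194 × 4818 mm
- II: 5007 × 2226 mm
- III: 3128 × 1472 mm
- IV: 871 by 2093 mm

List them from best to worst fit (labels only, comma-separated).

I: 4818/2194 ≈ 2.196 → |2.196 − 2.236| = 0.040
II: 5007/2226 ≈ 2.249 → |2.249 − 2.236| = 0.013
III: 3128/1472 ≈ 2.125 → |2.125 − 2.236| = 0.111
IV: 2093/871 ≈ 2.403 → |2.403 − 2.236| = 0.167

II, I, III, IV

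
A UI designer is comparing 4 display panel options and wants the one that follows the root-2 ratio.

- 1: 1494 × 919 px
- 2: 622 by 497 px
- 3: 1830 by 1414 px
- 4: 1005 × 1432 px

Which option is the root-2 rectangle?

Target root-2 ≈ 1.414.
1: 1.626 (Δ0.212)  2: 1.252 (Δ0.162)  3: 1.294 (Δ0.120)  4: 1.425 (Δ0.011)

4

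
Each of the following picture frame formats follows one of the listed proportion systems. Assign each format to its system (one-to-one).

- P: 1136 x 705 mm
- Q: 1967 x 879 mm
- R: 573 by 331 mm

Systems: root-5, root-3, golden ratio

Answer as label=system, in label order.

P=golden ratio, Q=root-5, R=root-3

Ratios: P ≈ 1.611; Q ≈ 2.238; R ≈ 1.731.
Targets: root-5 ≈ 2.236; root-3 ≈ 1.732; golden ratio ≈ 1.618.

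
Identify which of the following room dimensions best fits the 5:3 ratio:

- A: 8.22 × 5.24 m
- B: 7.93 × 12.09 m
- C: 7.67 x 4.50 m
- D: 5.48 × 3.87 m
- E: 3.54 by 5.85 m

Ratios (long/short): A ≈ 1.569; B ≈ 1.525; C ≈ 1.704; D ≈ 1.416; E ≈ 1.653.
5:3 ≈ 1.667; option E is nearest (Δ 0.014).

E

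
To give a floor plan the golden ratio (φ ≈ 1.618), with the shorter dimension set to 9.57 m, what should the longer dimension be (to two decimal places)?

15.48 m

golden ratio ≈ 1.61803.
Longer side = 9.57 × 1.61803 ≈ 15.4845 → 15.48 m.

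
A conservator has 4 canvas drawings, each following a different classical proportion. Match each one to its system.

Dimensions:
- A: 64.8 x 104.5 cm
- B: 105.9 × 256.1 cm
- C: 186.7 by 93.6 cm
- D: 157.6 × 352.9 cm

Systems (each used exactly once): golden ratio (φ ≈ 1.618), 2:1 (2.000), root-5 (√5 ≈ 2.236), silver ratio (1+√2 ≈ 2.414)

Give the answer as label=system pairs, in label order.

A=golden ratio, B=silver ratio, C=2:1, D=root-5

Ratios: A ≈ 1.613; B ≈ 2.418; C ≈ 1.995; D ≈ 2.239.
Targets: golden ratio ≈ 1.618; 2:1 ≈ 2.000; root-5 ≈ 2.236; silver ratio ≈ 2.414.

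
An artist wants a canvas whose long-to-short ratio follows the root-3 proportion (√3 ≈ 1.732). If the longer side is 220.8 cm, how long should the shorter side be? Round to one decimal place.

127.5 cm

root-3 ≈ 1.73205.
Shorter side = 220.8 ÷ 1.73205 ≈ 127.479 → 127.5 cm.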